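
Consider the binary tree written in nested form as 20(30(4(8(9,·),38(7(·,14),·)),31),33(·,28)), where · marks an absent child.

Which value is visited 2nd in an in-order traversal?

8

In-order visits the left subtree, then the node, then the right subtree.
At 20: go left to 30.
  At 30: go left to 4.
    At 4: go left to 8.
      At 8: go left to 9.
        9 is a leaf — visit 9.
      Visit 8.
      At 8: no right child.
    Visit 4.
    At 4: go right to 38.
      At 38: go left to 7.
        At 7: no left child.
        Visit 7.
        At 7: go right to 14.
          14 is a leaf — visit 14.
      Visit 38.
      At 38: no right child.
  Visit 30.
  At 30: go right to 31.
    31 is a leaf — visit 31.
Visit 20.
At 20: go right to 33.
  At 33: no left child.
  Visit 33.
  At 33: go right to 28.
    28 is a leaf — visit 28.
Full in-order sequence: 9, 8, 4, 7, 14, 38, 30, 31, 20, 33, 28.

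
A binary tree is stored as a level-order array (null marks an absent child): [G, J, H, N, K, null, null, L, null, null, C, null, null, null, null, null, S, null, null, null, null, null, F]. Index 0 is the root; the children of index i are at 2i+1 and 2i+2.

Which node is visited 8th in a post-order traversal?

Post-order visits the left subtree, then the right subtree, then the node.
At G: go left to J.
  At J: go left to N.
    At N: go left to L.
      At L: no left child.
      At L: go right to S.
        S is a leaf — visit S.
      Visit L.
    At N: no right child.
    Visit N.
  At J: go right to K.
    At K: no left child.
    At K: go right to C.
      At C: no left child.
      At C: go right to F.
        F is a leaf — visit F.
      Visit C.
    Visit K.
  Visit J.
At G: go right to H.
  H is a leaf — visit H.
Visit G.
Full post-order sequence: S, L, N, F, C, K, J, H, G.

H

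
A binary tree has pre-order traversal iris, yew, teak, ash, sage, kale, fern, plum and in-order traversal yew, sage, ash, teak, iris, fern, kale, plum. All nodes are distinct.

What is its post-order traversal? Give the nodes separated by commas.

The first element of pre-order is the root; it splits in-order into left and right subtrees.
Root iris: left subtree has 4 nodes {yew, sage, ash, teak}, right has 3 {fern, kale, plum}.
  Root yew: left subtree has 0 nodes { }, right has 3 {sage, ash, teak}.
    Root teak: left subtree has 2 nodes {sage, ash}, right has 0 { }.
      Root ash: left subtree has 1 node {sage}, right has 0 { }.
  Root kale: left subtree has 1 node {fern}, right has 1 {plum}.

sage, ash, teak, yew, fern, plum, kale, iris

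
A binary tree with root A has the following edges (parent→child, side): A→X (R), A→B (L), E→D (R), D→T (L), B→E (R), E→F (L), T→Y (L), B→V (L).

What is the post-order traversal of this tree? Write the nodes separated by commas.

Post-order visits the left subtree, then the right subtree, then the node.
At A: go left to B.
  At B: go left to V.
    V is a leaf — visit V.
  At B: go right to E.
    At E: go left to F.
      F is a leaf — visit F.
    At E: go right to D.
      At D: go left to T.
        At T: go left to Y.
          Y is a leaf — visit Y.
        At T: no right child.
        Visit T.
      At D: no right child.
      Visit D.
    Visit E.
  Visit B.
At A: go right to X.
  X is a leaf — visit X.
Visit A.

V, F, Y, T, D, E, B, X, A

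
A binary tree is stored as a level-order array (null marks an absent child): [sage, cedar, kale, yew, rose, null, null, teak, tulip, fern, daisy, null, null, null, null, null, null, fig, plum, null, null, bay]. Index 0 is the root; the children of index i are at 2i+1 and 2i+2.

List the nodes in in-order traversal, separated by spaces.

teak yew fig tulip plum cedar fern rose bay daisy sage kale

In-order visits the left subtree, then the node, then the right subtree.
At sage: go left to cedar.
  At cedar: go left to yew.
    At yew: go left to teak.
      teak is a leaf — visit teak.
    Visit yew.
    At yew: go right to tulip.
      At tulip: go left to fig.
        fig is a leaf — visit fig.
      Visit tulip.
      At tulip: go right to plum.
        plum is a leaf — visit plum.
  Visit cedar.
  At cedar: go right to rose.
    At rose: go left to fern.
      fern is a leaf — visit fern.
    Visit rose.
    At rose: go right to daisy.
      At daisy: go left to bay.
        bay is a leaf — visit bay.
      Visit daisy.
      At daisy: no right child.
Visit sage.
At sage: go right to kale.
  kale is a leaf — visit kale.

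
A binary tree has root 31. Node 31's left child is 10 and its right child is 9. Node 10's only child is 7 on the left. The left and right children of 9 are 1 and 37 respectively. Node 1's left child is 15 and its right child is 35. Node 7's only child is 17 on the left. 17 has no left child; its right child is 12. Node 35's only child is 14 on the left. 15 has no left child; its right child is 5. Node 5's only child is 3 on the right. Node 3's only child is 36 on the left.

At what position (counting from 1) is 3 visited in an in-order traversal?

In-order visits the left subtree, then the node, then the right subtree.
At 31: go left to 10.
  At 10: go left to 7.
    At 7: go left to 17.
      At 17: no left child.
      Visit 17.
      At 17: go right to 12.
        12 is a leaf — visit 12.
    Visit 7.
    At 7: no right child.
  Visit 10.
  At 10: no right child.
Visit 31.
At 31: go right to 9.
  At 9: go left to 1.
    At 1: go left to 15.
      At 15: no left child.
      Visit 15.
      At 15: go right to 5.
        At 5: no left child.
        Visit 5.
        At 5: go right to 3.
          At 3: go left to 36.
            36 is a leaf — visit 36.
          Visit 3.
          At 3: no right child.
    Visit 1.
    At 1: go right to 35.
      At 35: go left to 14.
        14 is a leaf — visit 14.
      Visit 35.
      At 35: no right child.
  Visit 9.
  At 9: go right to 37.
    37 is a leaf — visit 37.
Full in-order sequence: 17, 12, 7, 10, 31, 15, 5, 36, 3, 1, 14, 35, 9, 37.

9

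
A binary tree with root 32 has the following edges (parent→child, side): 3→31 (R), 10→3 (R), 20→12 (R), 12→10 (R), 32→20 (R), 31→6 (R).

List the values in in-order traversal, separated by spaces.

In-order visits the left subtree, then the node, then the right subtree.
At 32: no left child.
Visit 32.
At 32: go right to 20.
  At 20: no left child.
  Visit 20.
  At 20: go right to 12.
    At 12: no left child.
    Visit 12.
    At 12: go right to 10.
      At 10: no left child.
      Visit 10.
      At 10: go right to 3.
        At 3: no left child.
        Visit 3.
        At 3: go right to 31.
          At 31: no left child.
          Visit 31.
          At 31: go right to 6.
            6 is a leaf — visit 6.

32 20 12 10 3 31 6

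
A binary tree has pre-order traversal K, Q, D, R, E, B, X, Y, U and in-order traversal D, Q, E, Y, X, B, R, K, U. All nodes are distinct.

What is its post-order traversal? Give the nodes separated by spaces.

D Y X B E R Q U K

The first element of pre-order is the root; it splits in-order into left and right subtrees.
Root K: left subtree has 7 nodes {D, Q, E, Y, X, B, R}, right has 1 {U}.
  Root Q: left subtree has 1 node {D}, right has 5 {E, Y, X, B, R}.
    Root R: left subtree has 4 nodes {E, Y, X, B}, right has 0 { }.
      Root E: left subtree has 0 nodes { }, right has 3 {Y, X, B}.
        Root B: left subtree has 2 nodes {Y, X}, right has 0 { }.
          Root X: left subtree has 1 node {Y}, right has 0 { }.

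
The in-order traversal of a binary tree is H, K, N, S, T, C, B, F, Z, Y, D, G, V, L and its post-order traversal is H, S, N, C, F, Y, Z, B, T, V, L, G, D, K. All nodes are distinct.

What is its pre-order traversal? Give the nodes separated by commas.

The last element of post-order is the root; it splits in-order into left and right subtrees.
Root K: left subtree has 1 node {H}, right has 12 {N, S, T, C, B, F, Z, Y, D, G, V, L}.
  Root D: left subtree has 8 nodes {N, S, T, C, B, F, Z, Y}, right has 3 {G, V, L}.
    Root T: left subtree has 2 nodes {N, S}, right has 5 {C, B, F, Z, Y}.
      Root N: left subtree has 0 nodes { }, right has 1 {S}.
      Root B: left subtree has 1 node {C}, right has 3 {F, Z, Y}.
        Root Z: left subtree has 1 node {F}, right has 1 {Y}.
    Root G: left subtree has 0 nodes { }, right has 2 {V, L}.
      Root L: left subtree has 1 node {V}, right has 0 { }.

K, H, D, T, N, S, B, C, Z, F, Y, G, L, V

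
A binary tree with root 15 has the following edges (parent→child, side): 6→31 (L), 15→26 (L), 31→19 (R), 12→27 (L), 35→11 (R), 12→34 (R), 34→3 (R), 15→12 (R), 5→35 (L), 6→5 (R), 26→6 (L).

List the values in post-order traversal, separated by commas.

Post-order visits the left subtree, then the right subtree, then the node.
At 15: go left to 26.
  At 26: go left to 6.
    At 6: go left to 31.
      At 31: no left child.
      At 31: go right to 19.
        19 is a leaf — visit 19.
      Visit 31.
    At 6: go right to 5.
      At 5: go left to 35.
        At 35: no left child.
        At 35: go right to 11.
          11 is a leaf — visit 11.
        Visit 35.
      At 5: no right child.
      Visit 5.
    Visit 6.
  At 26: no right child.
  Visit 26.
At 15: go right to 12.
  At 12: go left to 27.
    27 is a leaf — visit 27.
  At 12: go right to 34.
    At 34: no left child.
    At 34: go right to 3.
      3 is a leaf — visit 3.
    Visit 34.
  Visit 12.
Visit 15.

19, 31, 11, 35, 5, 6, 26, 27, 3, 34, 12, 15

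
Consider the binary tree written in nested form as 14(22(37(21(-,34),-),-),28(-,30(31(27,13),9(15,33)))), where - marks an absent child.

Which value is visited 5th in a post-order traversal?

27

Post-order visits the left subtree, then the right subtree, then the node.
At 14: go left to 22.
  At 22: go left to 37.
    At 37: go left to 21.
      At 21: no left child.
      At 21: go right to 34.
        34 is a leaf — visit 34.
      Visit 21.
    At 37: no right child.
    Visit 37.
  At 22: no right child.
  Visit 22.
At 14: go right to 28.
  At 28: no left child.
  At 28: go right to 30.
    At 30: go left to 31.
      At 31: go left to 27.
        27 is a leaf — visit 27.
      At 31: go right to 13.
        13 is a leaf — visit 13.
      Visit 31.
    At 30: go right to 9.
      At 9: go left to 15.
        15 is a leaf — visit 15.
      At 9: go right to 33.
        33 is a leaf — visit 33.
      Visit 9.
    Visit 30.
  Visit 28.
Visit 14.
Full post-order sequence: 34, 21, 37, 22, 27, 13, 31, 15, 33, 9, 30, 28, 14.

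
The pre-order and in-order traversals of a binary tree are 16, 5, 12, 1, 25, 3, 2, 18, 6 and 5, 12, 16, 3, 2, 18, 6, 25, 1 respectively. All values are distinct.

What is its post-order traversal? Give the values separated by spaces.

12 5 6 18 2 3 25 1 16

The first element of pre-order is the root; it splits in-order into left and right subtrees.
Root 16: left subtree has 2 nodes {5, 12}, right has 6 {3, 2, 18, 6, 25, 1}.
  Root 5: left subtree has 0 nodes { }, right has 1 {12}.
  Root 1: left subtree has 5 nodes {3, 2, 18, 6, 25}, right has 0 { }.
    Root 25: left subtree has 4 nodes {3, 2, 18, 6}, right has 0 { }.
      Root 3: left subtree has 0 nodes { }, right has 3 {2, 18, 6}.
        Root 2: left subtree has 0 nodes { }, right has 2 {18, 6}.
          Root 18: left subtree has 0 nodes { }, right has 1 {6}.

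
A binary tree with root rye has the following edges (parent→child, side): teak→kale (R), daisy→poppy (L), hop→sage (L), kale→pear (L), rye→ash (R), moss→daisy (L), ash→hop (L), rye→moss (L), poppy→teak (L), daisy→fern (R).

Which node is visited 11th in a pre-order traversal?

sage

Pre-order visits the node, then its left subtree, then its right subtree.
Visit rye.
At rye: go left to moss.
  Visit moss.
  At moss: go left to daisy.
    Visit daisy.
    At daisy: go left to poppy.
      Visit poppy.
      At poppy: go left to teak.
        Visit teak.
        At teak: no left child.
        At teak: go right to kale.
          Visit kale.
          At kale: go left to pear.
            pear is a leaf — visit pear.
          At kale: no right child.
      At poppy: no right child.
    At daisy: go right to fern.
      fern is a leaf — visit fern.
  At moss: no right child.
At rye: go right to ash.
  Visit ash.
  At ash: go left to hop.
    Visit hop.
    At hop: go left to sage.
      sage is a leaf — visit sage.
    At hop: no right child.
  At ash: no right child.
Full pre-order sequence: rye, moss, daisy, poppy, teak, kale, pear, fern, ash, hop, sage.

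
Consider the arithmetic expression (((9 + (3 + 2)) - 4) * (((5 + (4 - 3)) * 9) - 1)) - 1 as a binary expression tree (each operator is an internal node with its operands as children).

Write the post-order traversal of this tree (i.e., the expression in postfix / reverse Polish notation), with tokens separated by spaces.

Post-order on an expression tree gives postfix notation: for each operator, emit left operand, right operand, then the operator.

9 3 2 + + 4 - 5 4 3 - + 9 * 1 - * 1 -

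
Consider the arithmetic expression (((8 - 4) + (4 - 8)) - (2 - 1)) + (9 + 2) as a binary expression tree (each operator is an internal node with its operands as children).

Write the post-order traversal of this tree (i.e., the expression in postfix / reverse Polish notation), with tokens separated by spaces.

Post-order on an expression tree gives postfix notation: for each operator, emit left operand, right operand, then the operator.

8 4 - 4 8 - + 2 1 - - 9 2 + +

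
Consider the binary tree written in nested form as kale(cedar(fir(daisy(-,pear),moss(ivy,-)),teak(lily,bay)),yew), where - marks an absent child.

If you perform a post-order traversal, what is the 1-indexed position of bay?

7

Post-order visits the left subtree, then the right subtree, then the node.
At kale: go left to cedar.
  At cedar: go left to fir.
    At fir: go left to daisy.
      At daisy: no left child.
      At daisy: go right to pear.
        pear is a leaf — visit pear.
      Visit daisy.
    At fir: go right to moss.
      At moss: go left to ivy.
        ivy is a leaf — visit ivy.
      At moss: no right child.
      Visit moss.
    Visit fir.
  At cedar: go right to teak.
    At teak: go left to lily.
      lily is a leaf — visit lily.
    At teak: go right to bay.
      bay is a leaf — visit bay.
    Visit teak.
  Visit cedar.
At kale: go right to yew.
  yew is a leaf — visit yew.
Visit kale.
Full post-order sequence: pear, daisy, ivy, moss, fir, lily, bay, teak, cedar, yew, kale.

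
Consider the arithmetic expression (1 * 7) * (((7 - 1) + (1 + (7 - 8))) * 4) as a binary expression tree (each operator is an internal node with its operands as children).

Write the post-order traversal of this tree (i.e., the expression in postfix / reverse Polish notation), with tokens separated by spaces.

1 7 * 7 1 - 1 7 8 - + + 4 * *

Post-order on an expression tree gives postfix notation: for each operator, emit left operand, right operand, then the operator.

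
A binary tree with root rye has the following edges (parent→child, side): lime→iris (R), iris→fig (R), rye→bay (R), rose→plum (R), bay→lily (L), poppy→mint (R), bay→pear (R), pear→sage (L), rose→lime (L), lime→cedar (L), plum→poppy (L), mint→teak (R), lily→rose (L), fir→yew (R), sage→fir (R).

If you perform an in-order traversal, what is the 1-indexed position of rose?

6

In-order visits the left subtree, then the node, then the right subtree.
At rye: no left child.
Visit rye.
At rye: go right to bay.
  At bay: go left to lily.
    At lily: go left to rose.
      At rose: go left to lime.
        At lime: go left to cedar.
          cedar is a leaf — visit cedar.
        Visit lime.
        At lime: go right to iris.
          At iris: no left child.
          Visit iris.
          At iris: go right to fig.
            fig is a leaf — visit fig.
      Visit rose.
      At rose: go right to plum.
        At plum: go left to poppy.
          At poppy: no left child.
          Visit poppy.
          At poppy: go right to mint.
            At mint: no left child.
            Visit mint.
            At mint: go right to teak.
              teak is a leaf — visit teak.
        Visit plum.
        At plum: no right child.
    Visit lily.
    At lily: no right child.
  Visit bay.
  At bay: go right to pear.
    At pear: go left to sage.
      At sage: no left child.
      Visit sage.
      At sage: go right to fir.
        At fir: no left child.
        Visit fir.
        At fir: go right to yew.
          yew is a leaf — visit yew.
    Visit pear.
    At pear: no right child.
Full in-order sequence: rye, cedar, lime, iris, fig, rose, poppy, mint, teak, plum, lily, bay, sage, fir, yew, pear.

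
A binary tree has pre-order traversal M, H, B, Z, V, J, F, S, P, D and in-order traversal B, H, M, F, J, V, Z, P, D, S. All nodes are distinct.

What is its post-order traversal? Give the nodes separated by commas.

B, H, F, J, V, D, P, S, Z, M

The first element of pre-order is the root; it splits in-order into left and right subtrees.
Root M: left subtree has 2 nodes {B, H}, right has 7 {F, J, V, Z, P, D, S}.
  Root H: left subtree has 1 node {B}, right has 0 { }.
  Root Z: left subtree has 3 nodes {F, J, V}, right has 3 {P, D, S}.
    Root V: left subtree has 2 nodes {F, J}, right has 0 { }.
      Root J: left subtree has 1 node {F}, right has 0 { }.
    Root S: left subtree has 2 nodes {P, D}, right has 0 { }.
      Root P: left subtree has 0 nodes { }, right has 1 {D}.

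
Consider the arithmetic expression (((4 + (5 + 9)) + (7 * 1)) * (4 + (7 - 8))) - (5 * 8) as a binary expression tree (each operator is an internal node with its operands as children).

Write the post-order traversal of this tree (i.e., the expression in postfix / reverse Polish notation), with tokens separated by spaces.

Post-order on an expression tree gives postfix notation: for each operator, emit left operand, right operand, then the operator.

4 5 9 + + 7 1 * + 4 7 8 - + * 5 8 * -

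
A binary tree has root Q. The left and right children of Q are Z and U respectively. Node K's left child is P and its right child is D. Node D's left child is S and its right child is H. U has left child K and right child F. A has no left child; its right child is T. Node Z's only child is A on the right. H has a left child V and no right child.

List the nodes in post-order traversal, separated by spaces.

Post-order visits the left subtree, then the right subtree, then the node.
At Q: go left to Z.
  At Z: no left child.
  At Z: go right to A.
    At A: no left child.
    At A: go right to T.
      T is a leaf — visit T.
    Visit A.
  Visit Z.
At Q: go right to U.
  At U: go left to K.
    At K: go left to P.
      P is a leaf — visit P.
    At K: go right to D.
      At D: go left to S.
        S is a leaf — visit S.
      At D: go right to H.
        At H: go left to V.
          V is a leaf — visit V.
        At H: no right child.
        Visit H.
      Visit D.
    Visit K.
  At U: go right to F.
    F is a leaf — visit F.
  Visit U.
Visit Q.

T A Z P S V H D K F U Q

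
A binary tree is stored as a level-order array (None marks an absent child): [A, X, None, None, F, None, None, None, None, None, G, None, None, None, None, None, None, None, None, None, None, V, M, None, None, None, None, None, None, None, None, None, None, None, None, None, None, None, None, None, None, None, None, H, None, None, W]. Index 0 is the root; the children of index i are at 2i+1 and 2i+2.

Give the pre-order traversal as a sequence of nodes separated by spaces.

A X F G V H M W

Pre-order visits the node, then its left subtree, then its right subtree.
Visit A.
At A: go left to X.
  Visit X.
  At X: no left child.
  At X: go right to F.
    Visit F.
    At F: no left child.
    At F: go right to G.
      Visit G.
      At G: go left to V.
        Visit V.
        At V: go left to H.
          H is a leaf — visit H.
        At V: no right child.
      At G: go right to M.
        Visit M.
        At M: no left child.
        At M: go right to W.
          W is a leaf — visit W.
At A: no right child.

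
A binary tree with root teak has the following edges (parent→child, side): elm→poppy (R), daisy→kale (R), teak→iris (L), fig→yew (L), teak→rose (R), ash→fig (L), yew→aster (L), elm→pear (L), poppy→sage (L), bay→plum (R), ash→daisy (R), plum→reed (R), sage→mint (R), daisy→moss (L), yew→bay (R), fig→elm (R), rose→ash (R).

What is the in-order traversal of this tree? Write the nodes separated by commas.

In-order visits the left subtree, then the node, then the right subtree.
At teak: go left to iris.
  iris is a leaf — visit iris.
Visit teak.
At teak: go right to rose.
  At rose: no left child.
  Visit rose.
  At rose: go right to ash.
    At ash: go left to fig.
      At fig: go left to yew.
        At yew: go left to aster.
          aster is a leaf — visit aster.
        Visit yew.
        At yew: go right to bay.
          At bay: no left child.
          Visit bay.
          At bay: go right to plum.
            At plum: no left child.
            Visit plum.
            At plum: go right to reed.
              reed is a leaf — visit reed.
      Visit fig.
      At fig: go right to elm.
        At elm: go left to pear.
          pear is a leaf — visit pear.
        Visit elm.
        At elm: go right to poppy.
          At poppy: go left to sage.
            At sage: no left child.
            Visit sage.
            At sage: go right to mint.
              mint is a leaf — visit mint.
          Visit poppy.
          At poppy: no right child.
    Visit ash.
    At ash: go right to daisy.
      At daisy: go left to moss.
        moss is a leaf — visit moss.
      Visit daisy.
      At daisy: go right to kale.
        kale is a leaf — visit kale.

iris, teak, rose, aster, yew, bay, plum, reed, fig, pear, elm, sage, mint, poppy, ash, moss, daisy, kale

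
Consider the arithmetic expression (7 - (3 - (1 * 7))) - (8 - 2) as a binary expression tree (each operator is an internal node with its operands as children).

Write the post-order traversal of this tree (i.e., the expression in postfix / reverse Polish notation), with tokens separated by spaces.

7 3 1 7 * - - 8 2 - -

Post-order on an expression tree gives postfix notation: for each operator, emit left operand, right operand, then the operator.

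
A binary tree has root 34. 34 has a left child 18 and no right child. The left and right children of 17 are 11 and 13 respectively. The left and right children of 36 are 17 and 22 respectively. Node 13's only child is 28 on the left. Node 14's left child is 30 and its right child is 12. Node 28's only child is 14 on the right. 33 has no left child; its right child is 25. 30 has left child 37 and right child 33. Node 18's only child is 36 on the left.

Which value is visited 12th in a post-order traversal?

36

Post-order visits the left subtree, then the right subtree, then the node.
At 34: go left to 18.
  At 18: go left to 36.
    At 36: go left to 17.
      At 17: go left to 11.
        11 is a leaf — visit 11.
      At 17: go right to 13.
        At 13: go left to 28.
          At 28: no left child.
          At 28: go right to 14.
            At 14: go left to 30.
              At 30: go left to 37.
                37 is a leaf — visit 37.
              At 30: go right to 33.
                At 33: no left child.
                At 33: go right to 25.
                  25 is a leaf — visit 25.
                Visit 33.
              Visit 30.
            At 14: go right to 12.
              12 is a leaf — visit 12.
            Visit 14.
          Visit 28.
        At 13: no right child.
        Visit 13.
      Visit 17.
    At 36: go right to 22.
      22 is a leaf — visit 22.
    Visit 36.
  At 18: no right child.
  Visit 18.
At 34: no right child.
Visit 34.
Full post-order sequence: 11, 37, 25, 33, 30, 12, 14, 28, 13, 17, 22, 36, 18, 34.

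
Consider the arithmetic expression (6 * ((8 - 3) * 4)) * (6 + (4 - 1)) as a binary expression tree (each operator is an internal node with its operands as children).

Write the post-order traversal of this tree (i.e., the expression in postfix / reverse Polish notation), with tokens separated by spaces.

Post-order on an expression tree gives postfix notation: for each operator, emit left operand, right operand, then the operator.

6 8 3 - 4 * * 6 4 1 - + *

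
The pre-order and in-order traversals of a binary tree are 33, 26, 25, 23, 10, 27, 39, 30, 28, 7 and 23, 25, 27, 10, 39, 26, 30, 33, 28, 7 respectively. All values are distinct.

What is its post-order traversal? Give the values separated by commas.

The first element of pre-order is the root; it splits in-order into left and right subtrees.
Root 33: left subtree has 7 nodes {23, 25, 27, 10, 39, 26, 30}, right has 2 {28, 7}.
  Root 26: left subtree has 5 nodes {23, 25, 27, 10, 39}, right has 1 {30}.
    Root 25: left subtree has 1 node {23}, right has 3 {27, 10, 39}.
      Root 10: left subtree has 1 node {27}, right has 1 {39}.
  Root 28: left subtree has 0 nodes { }, right has 1 {7}.

23, 27, 39, 10, 25, 30, 26, 7, 28, 33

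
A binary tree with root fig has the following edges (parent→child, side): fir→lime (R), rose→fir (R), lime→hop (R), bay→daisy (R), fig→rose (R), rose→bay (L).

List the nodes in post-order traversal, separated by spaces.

Post-order visits the left subtree, then the right subtree, then the node.
At fig: no left child.
At fig: go right to rose.
  At rose: go left to bay.
    At bay: no left child.
    At bay: go right to daisy.
      daisy is a leaf — visit daisy.
    Visit bay.
  At rose: go right to fir.
    At fir: no left child.
    At fir: go right to lime.
      At lime: no left child.
      At lime: go right to hop.
        hop is a leaf — visit hop.
      Visit lime.
    Visit fir.
  Visit rose.
Visit fig.

daisy bay hop lime fir rose fig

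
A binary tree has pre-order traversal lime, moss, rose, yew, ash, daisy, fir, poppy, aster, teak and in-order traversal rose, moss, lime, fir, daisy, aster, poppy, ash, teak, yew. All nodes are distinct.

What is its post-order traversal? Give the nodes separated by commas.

rose, moss, fir, aster, poppy, daisy, teak, ash, yew, lime

The first element of pre-order is the root; it splits in-order into left and right subtrees.
Root lime: left subtree has 2 nodes {rose, moss}, right has 7 {fir, daisy, aster, poppy, ash, teak, yew}.
  Root moss: left subtree has 1 node {rose}, right has 0 { }.
  Root yew: left subtree has 6 nodes {fir, daisy, aster, poppy, ash, teak}, right has 0 { }.
    Root ash: left subtree has 4 nodes {fir, daisy, aster, poppy}, right has 1 {teak}.
      Root daisy: left subtree has 1 node {fir}, right has 2 {aster, poppy}.
        Root poppy: left subtree has 1 node {aster}, right has 0 { }.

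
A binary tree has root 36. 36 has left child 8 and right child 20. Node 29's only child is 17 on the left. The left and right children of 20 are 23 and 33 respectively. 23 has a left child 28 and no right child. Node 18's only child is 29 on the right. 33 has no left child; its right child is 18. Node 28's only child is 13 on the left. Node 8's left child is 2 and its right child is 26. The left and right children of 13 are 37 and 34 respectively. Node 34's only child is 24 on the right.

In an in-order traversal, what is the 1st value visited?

In-order visits the left subtree, then the node, then the right subtree.
At 36: go left to 8.
  At 8: go left to 2.
    2 is a leaf — visit 2.
  Visit 8.
  At 8: go right to 26.
    26 is a leaf — visit 26.
Visit 36.
At 36: go right to 20.
  At 20: go left to 23.
    At 23: go left to 28.
      At 28: go left to 13.
        At 13: go left to 37.
          37 is a leaf — visit 37.
        Visit 13.
        At 13: go right to 34.
          At 34: no left child.
          Visit 34.
          At 34: go right to 24.
            24 is a leaf — visit 24.
      Visit 28.
      At 28: no right child.
    Visit 23.
    At 23: no right child.
  Visit 20.
  At 20: go right to 33.
    At 33: no left child.
    Visit 33.
    At 33: go right to 18.
      At 18: no left child.
      Visit 18.
      At 18: go right to 29.
        At 29: go left to 17.
          17 is a leaf — visit 17.
        Visit 29.
        At 29: no right child.
Full in-order sequence: 2, 8, 26, 36, 37, 13, 34, 24, 28, 23, 20, 33, 18, 17, 29.

2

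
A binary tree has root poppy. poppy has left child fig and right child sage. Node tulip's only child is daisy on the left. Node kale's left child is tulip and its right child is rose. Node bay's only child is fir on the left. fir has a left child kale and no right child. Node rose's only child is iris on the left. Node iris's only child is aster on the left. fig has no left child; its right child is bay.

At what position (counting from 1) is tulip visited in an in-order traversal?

3

In-order visits the left subtree, then the node, then the right subtree.
At poppy: go left to fig.
  At fig: no left child.
  Visit fig.
  At fig: go right to bay.
    At bay: go left to fir.
      At fir: go left to kale.
        At kale: go left to tulip.
          At tulip: go left to daisy.
            daisy is a leaf — visit daisy.
          Visit tulip.
          At tulip: no right child.
        Visit kale.
        At kale: go right to rose.
          At rose: go left to iris.
            At iris: go left to aster.
              aster is a leaf — visit aster.
            Visit iris.
            At iris: no right child.
          Visit rose.
          At rose: no right child.
      Visit fir.
      At fir: no right child.
    Visit bay.
    At bay: no right child.
Visit poppy.
At poppy: go right to sage.
  sage is a leaf — visit sage.
Full in-order sequence: fig, daisy, tulip, kale, aster, iris, rose, fir, bay, poppy, sage.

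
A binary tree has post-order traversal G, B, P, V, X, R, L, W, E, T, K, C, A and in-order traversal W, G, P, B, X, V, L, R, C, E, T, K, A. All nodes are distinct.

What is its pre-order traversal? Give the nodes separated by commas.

A, C, W, L, X, P, G, B, V, R, K, T, E

The last element of post-order is the root; it splits in-order into left and right subtrees.
Root A: left subtree has 12 nodes {W, G, P, B, X, V, L, R, C, E, T, K}, right has 0 { }.
  Root C: left subtree has 8 nodes {W, G, P, B, X, V, L, R}, right has 3 {E, T, K}.
    Root W: left subtree has 0 nodes { }, right has 7 {G, P, B, X, V, L, R}.
      Root L: left subtree has 5 nodes {G, P, B, X, V}, right has 1 {R}.
        Root X: left subtree has 3 nodes {G, P, B}, right has 1 {V}.
          Root P: left subtree has 1 node {G}, right has 1 {B}.
    Root K: left subtree has 2 nodes {E, T}, right has 0 { }.
      Root T: left subtree has 1 node {E}, right has 0 { }.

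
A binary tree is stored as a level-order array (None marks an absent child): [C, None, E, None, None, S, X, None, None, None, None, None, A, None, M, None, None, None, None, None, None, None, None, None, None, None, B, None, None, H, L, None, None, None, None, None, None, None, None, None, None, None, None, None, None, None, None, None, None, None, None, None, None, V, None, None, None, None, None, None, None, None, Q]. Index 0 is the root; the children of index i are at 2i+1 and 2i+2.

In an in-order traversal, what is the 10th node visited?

L

In-order visits the left subtree, then the node, then the right subtree.
At C: no left child.
Visit C.
At C: go right to E.
  At E: go left to S.
    At S: no left child.
    Visit S.
    At S: go right to A.
      At A: no left child.
      Visit A.
      At A: go right to B.
        At B: go left to V.
          V is a leaf — visit V.
        Visit B.
        At B: no right child.
  Visit E.
  At E: go right to X.
    At X: no left child.
    Visit X.
    At X: go right to M.
      At M: go left to H.
        H is a leaf — visit H.
      Visit M.
      At M: go right to L.
        At L: no left child.
        Visit L.
        At L: go right to Q.
          Q is a leaf — visit Q.
Full in-order sequence: C, S, A, V, B, E, X, H, M, L, Q.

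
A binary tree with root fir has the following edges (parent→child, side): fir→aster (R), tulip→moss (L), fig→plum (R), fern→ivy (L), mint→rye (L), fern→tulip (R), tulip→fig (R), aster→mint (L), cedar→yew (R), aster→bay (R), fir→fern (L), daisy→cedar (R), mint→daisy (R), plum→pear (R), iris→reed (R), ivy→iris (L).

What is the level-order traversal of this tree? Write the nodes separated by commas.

Level-order visits nodes level by level from the root, left to right within each level.
Level 0: fir
Level 1: fern, aster
Level 2: ivy, tulip, mint, bay
Level 3: iris, moss, fig, rye, daisy
Level 4: reed, plum, cedar
Level 5: pear, yew

fir, fern, aster, ivy, tulip, mint, bay, iris, moss, fig, rye, daisy, reed, plum, cedar, pear, yew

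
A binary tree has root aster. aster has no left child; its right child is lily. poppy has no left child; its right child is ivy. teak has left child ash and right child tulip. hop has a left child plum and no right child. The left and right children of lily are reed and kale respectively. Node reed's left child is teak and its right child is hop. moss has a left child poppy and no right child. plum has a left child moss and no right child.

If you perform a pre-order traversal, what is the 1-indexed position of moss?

Pre-order visits the node, then its left subtree, then its right subtree.
Visit aster.
At aster: no left child.
At aster: go right to lily.
  Visit lily.
  At lily: go left to reed.
    Visit reed.
    At reed: go left to teak.
      Visit teak.
      At teak: go left to ash.
        ash is a leaf — visit ash.
      At teak: go right to tulip.
        tulip is a leaf — visit tulip.
    At reed: go right to hop.
      Visit hop.
      At hop: go left to plum.
        Visit plum.
        At plum: go left to moss.
          Visit moss.
          At moss: go left to poppy.
            Visit poppy.
            At poppy: no left child.
            At poppy: go right to ivy.
              ivy is a leaf — visit ivy.
          At moss: no right child.
        At plum: no right child.
      At hop: no right child.
  At lily: go right to kale.
    kale is a leaf — visit kale.
Full pre-order sequence: aster, lily, reed, teak, ash, tulip, hop, plum, moss, poppy, ivy, kale.

9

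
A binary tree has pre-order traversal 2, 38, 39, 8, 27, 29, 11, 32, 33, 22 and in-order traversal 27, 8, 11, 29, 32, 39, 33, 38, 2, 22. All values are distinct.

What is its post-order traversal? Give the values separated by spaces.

The first element of pre-order is the root; it splits in-order into left and right subtrees.
Root 2: left subtree has 8 nodes {27, 8, 11, 29, 32, 39, 33, 38}, right has 1 {22}.
  Root 38: left subtree has 7 nodes {27, 8, 11, 29, 32, 39, 33}, right has 0 { }.
    Root 39: left subtree has 5 nodes {27, 8, 11, 29, 32}, right has 1 {33}.
      Root 8: left subtree has 1 node {27}, right has 3 {11, 29, 32}.
        Root 29: left subtree has 1 node {11}, right has 1 {32}.

27 11 32 29 8 33 39 38 22 2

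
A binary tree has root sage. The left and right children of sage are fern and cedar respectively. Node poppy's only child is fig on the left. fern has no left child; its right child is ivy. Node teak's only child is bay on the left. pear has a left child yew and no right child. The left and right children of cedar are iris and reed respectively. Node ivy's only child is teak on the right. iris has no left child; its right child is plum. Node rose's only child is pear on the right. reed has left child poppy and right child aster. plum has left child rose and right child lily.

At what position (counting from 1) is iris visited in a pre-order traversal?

Pre-order visits the node, then its left subtree, then its right subtree.
Visit sage.
At sage: go left to fern.
  Visit fern.
  At fern: no left child.
  At fern: go right to ivy.
    Visit ivy.
    At ivy: no left child.
    At ivy: go right to teak.
      Visit teak.
      At teak: go left to bay.
        bay is a leaf — visit bay.
      At teak: no right child.
At sage: go right to cedar.
  Visit cedar.
  At cedar: go left to iris.
    Visit iris.
    At iris: no left child.
    At iris: go right to plum.
      Visit plum.
      At plum: go left to rose.
        Visit rose.
        At rose: no left child.
        At rose: go right to pear.
          Visit pear.
          At pear: go left to yew.
            yew is a leaf — visit yew.
          At pear: no right child.
      At plum: go right to lily.
        lily is a leaf — visit lily.
  At cedar: go right to reed.
    Visit reed.
    At reed: go left to poppy.
      Visit poppy.
      At poppy: go left to fig.
        fig is a leaf — visit fig.
      At poppy: no right child.
    At reed: go right to aster.
      aster is a leaf — visit aster.
Full pre-order sequence: sage, fern, ivy, teak, bay, cedar, iris, plum, rose, pear, yew, lily, reed, poppy, fig, aster.

7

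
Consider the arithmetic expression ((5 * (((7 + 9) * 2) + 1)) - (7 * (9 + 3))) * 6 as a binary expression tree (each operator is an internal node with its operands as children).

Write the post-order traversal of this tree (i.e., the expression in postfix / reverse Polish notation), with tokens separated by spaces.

5 7 9 + 2 * 1 + * 7 9 3 + * - 6 *

Post-order on an expression tree gives postfix notation: for each operator, emit left operand, right operand, then the operator.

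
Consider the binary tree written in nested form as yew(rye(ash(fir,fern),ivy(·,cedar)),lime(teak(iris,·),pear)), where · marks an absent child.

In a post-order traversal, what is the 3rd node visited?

Post-order visits the left subtree, then the right subtree, then the node.
At yew: go left to rye.
  At rye: go left to ash.
    At ash: go left to fir.
      fir is a leaf — visit fir.
    At ash: go right to fern.
      fern is a leaf — visit fern.
    Visit ash.
  At rye: go right to ivy.
    At ivy: no left child.
    At ivy: go right to cedar.
      cedar is a leaf — visit cedar.
    Visit ivy.
  Visit rye.
At yew: go right to lime.
  At lime: go left to teak.
    At teak: go left to iris.
      iris is a leaf — visit iris.
    At teak: no right child.
    Visit teak.
  At lime: go right to pear.
    pear is a leaf — visit pear.
  Visit lime.
Visit yew.
Full post-order sequence: fir, fern, ash, cedar, ivy, rye, iris, teak, pear, lime, yew.

ash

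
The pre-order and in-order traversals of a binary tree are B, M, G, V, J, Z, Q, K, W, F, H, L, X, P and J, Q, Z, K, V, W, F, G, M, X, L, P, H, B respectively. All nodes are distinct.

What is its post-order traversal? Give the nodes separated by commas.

The first element of pre-order is the root; it splits in-order into left and right subtrees.
Root B: left subtree has 13 nodes {J, Q, Z, K, V, W, F, G, M, X, L, P, H}, right has 0 { }.
  Root M: left subtree has 8 nodes {J, Q, Z, K, V, W, F, G}, right has 4 {X, L, P, H}.
    Root G: left subtree has 7 nodes {J, Q, Z, K, V, W, F}, right has 0 { }.
      Root V: left subtree has 4 nodes {J, Q, Z, K}, right has 2 {W, F}.
        Root J: left subtree has 0 nodes { }, right has 3 {Q, Z, K}.
          Root Z: left subtree has 1 node {Q}, right has 1 {K}.
        Root W: left subtree has 0 nodes { }, right has 1 {F}.
    Root H: left subtree has 3 nodes {X, L, P}, right has 0 { }.
      Root L: left subtree has 1 node {X}, right has 1 {P}.

Q, K, Z, J, F, W, V, G, X, P, L, H, M, B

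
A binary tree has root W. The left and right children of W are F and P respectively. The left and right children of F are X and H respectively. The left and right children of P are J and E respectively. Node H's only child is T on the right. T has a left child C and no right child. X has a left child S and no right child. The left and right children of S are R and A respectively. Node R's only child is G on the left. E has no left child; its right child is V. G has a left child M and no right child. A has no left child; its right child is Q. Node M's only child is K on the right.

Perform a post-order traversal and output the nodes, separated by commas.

Post-order visits the left subtree, then the right subtree, then the node.
At W: go left to F.
  At F: go left to X.
    At X: go left to S.
      At S: go left to R.
        At R: go left to G.
          At G: go left to M.
            At M: no left child.
            At M: go right to K.
              K is a leaf — visit K.
            Visit M.
          At G: no right child.
          Visit G.
        At R: no right child.
        Visit R.
      At S: go right to A.
        At A: no left child.
        At A: go right to Q.
          Q is a leaf — visit Q.
        Visit A.
      Visit S.
    At X: no right child.
    Visit X.
  At F: go right to H.
    At H: no left child.
    At H: go right to T.
      At T: go left to C.
        C is a leaf — visit C.
      At T: no right child.
      Visit T.
    Visit H.
  Visit F.
At W: go right to P.
  At P: go left to J.
    J is a leaf — visit J.
  At P: go right to E.
    At E: no left child.
    At E: go right to V.
      V is a leaf — visit V.
    Visit E.
  Visit P.
Visit W.

K, M, G, R, Q, A, S, X, C, T, H, F, J, V, E, P, W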